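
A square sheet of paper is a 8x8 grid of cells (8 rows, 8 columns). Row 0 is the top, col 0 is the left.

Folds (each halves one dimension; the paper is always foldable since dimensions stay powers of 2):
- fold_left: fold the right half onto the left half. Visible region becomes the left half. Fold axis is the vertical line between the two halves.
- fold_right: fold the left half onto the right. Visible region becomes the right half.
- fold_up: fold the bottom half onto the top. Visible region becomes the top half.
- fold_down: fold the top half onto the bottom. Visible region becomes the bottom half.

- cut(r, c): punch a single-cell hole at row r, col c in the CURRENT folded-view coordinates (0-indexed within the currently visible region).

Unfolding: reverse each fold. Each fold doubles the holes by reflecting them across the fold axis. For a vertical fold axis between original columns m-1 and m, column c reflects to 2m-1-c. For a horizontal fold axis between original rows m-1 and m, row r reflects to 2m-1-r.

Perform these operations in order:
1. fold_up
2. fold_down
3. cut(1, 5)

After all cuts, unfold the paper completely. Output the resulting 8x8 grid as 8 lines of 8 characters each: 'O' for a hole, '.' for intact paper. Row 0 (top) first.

Answer: .....O..
........
........
.....O..
.....O..
........
........
.....O..

Derivation:
Op 1 fold_up: fold axis h@4; visible region now rows[0,4) x cols[0,8) = 4x8
Op 2 fold_down: fold axis h@2; visible region now rows[2,4) x cols[0,8) = 2x8
Op 3 cut(1, 5): punch at orig (3,5); cuts so far [(3, 5)]; region rows[2,4) x cols[0,8) = 2x8
Unfold 1 (reflect across h@2): 2 holes -> [(0, 5), (3, 5)]
Unfold 2 (reflect across h@4): 4 holes -> [(0, 5), (3, 5), (4, 5), (7, 5)]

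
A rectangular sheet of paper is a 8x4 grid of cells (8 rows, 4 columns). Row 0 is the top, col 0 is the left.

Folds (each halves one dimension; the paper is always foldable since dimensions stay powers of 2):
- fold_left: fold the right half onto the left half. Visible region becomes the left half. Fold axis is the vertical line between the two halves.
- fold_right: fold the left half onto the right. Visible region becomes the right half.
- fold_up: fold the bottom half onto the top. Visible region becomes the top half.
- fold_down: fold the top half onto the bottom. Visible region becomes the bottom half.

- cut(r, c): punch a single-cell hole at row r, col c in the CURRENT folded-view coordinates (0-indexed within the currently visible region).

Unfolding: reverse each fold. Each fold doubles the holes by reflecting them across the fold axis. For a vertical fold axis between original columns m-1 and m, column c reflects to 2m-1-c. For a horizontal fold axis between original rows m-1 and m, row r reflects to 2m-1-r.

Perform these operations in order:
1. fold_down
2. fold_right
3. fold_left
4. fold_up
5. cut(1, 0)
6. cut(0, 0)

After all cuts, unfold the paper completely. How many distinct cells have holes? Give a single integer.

Op 1 fold_down: fold axis h@4; visible region now rows[4,8) x cols[0,4) = 4x4
Op 2 fold_right: fold axis v@2; visible region now rows[4,8) x cols[2,4) = 4x2
Op 3 fold_left: fold axis v@3; visible region now rows[4,8) x cols[2,3) = 4x1
Op 4 fold_up: fold axis h@6; visible region now rows[4,6) x cols[2,3) = 2x1
Op 5 cut(1, 0): punch at orig (5,2); cuts so far [(5, 2)]; region rows[4,6) x cols[2,3) = 2x1
Op 6 cut(0, 0): punch at orig (4,2); cuts so far [(4, 2), (5, 2)]; region rows[4,6) x cols[2,3) = 2x1
Unfold 1 (reflect across h@6): 4 holes -> [(4, 2), (5, 2), (6, 2), (7, 2)]
Unfold 2 (reflect across v@3): 8 holes -> [(4, 2), (4, 3), (5, 2), (5, 3), (6, 2), (6, 3), (7, 2), (7, 3)]
Unfold 3 (reflect across v@2): 16 holes -> [(4, 0), (4, 1), (4, 2), (4, 3), (5, 0), (5, 1), (5, 2), (5, 3), (6, 0), (6, 1), (6, 2), (6, 3), (7, 0), (7, 1), (7, 2), (7, 3)]
Unfold 4 (reflect across h@4): 32 holes -> [(0, 0), (0, 1), (0, 2), (0, 3), (1, 0), (1, 1), (1, 2), (1, 3), (2, 0), (2, 1), (2, 2), (2, 3), (3, 0), (3, 1), (3, 2), (3, 3), (4, 0), (4, 1), (4, 2), (4, 3), (5, 0), (5, 1), (5, 2), (5, 3), (6, 0), (6, 1), (6, 2), (6, 3), (7, 0), (7, 1), (7, 2), (7, 3)]

Answer: 32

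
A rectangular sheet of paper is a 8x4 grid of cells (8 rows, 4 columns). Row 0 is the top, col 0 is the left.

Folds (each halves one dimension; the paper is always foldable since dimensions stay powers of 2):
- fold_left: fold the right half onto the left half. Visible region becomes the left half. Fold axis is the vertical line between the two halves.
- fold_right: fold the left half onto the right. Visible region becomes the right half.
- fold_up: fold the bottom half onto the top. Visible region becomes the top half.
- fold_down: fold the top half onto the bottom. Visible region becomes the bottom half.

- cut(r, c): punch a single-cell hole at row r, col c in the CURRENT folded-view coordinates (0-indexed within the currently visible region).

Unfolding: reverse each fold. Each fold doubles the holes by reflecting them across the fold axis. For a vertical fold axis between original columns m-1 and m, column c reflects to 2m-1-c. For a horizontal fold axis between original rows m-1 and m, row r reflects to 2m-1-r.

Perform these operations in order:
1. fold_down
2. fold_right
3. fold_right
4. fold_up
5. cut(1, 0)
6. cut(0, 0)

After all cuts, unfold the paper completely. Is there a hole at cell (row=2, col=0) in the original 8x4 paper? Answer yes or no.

Answer: yes

Derivation:
Op 1 fold_down: fold axis h@4; visible region now rows[4,8) x cols[0,4) = 4x4
Op 2 fold_right: fold axis v@2; visible region now rows[4,8) x cols[2,4) = 4x2
Op 3 fold_right: fold axis v@3; visible region now rows[4,8) x cols[3,4) = 4x1
Op 4 fold_up: fold axis h@6; visible region now rows[4,6) x cols[3,4) = 2x1
Op 5 cut(1, 0): punch at orig (5,3); cuts so far [(5, 3)]; region rows[4,6) x cols[3,4) = 2x1
Op 6 cut(0, 0): punch at orig (4,3); cuts so far [(4, 3), (5, 3)]; region rows[4,6) x cols[3,4) = 2x1
Unfold 1 (reflect across h@6): 4 holes -> [(4, 3), (5, 3), (6, 3), (7, 3)]
Unfold 2 (reflect across v@3): 8 holes -> [(4, 2), (4, 3), (5, 2), (5, 3), (6, 2), (6, 3), (7, 2), (7, 3)]
Unfold 3 (reflect across v@2): 16 holes -> [(4, 0), (4, 1), (4, 2), (4, 3), (5, 0), (5, 1), (5, 2), (5, 3), (6, 0), (6, 1), (6, 2), (6, 3), (7, 0), (7, 1), (7, 2), (7, 3)]
Unfold 4 (reflect across h@4): 32 holes -> [(0, 0), (0, 1), (0, 2), (0, 3), (1, 0), (1, 1), (1, 2), (1, 3), (2, 0), (2, 1), (2, 2), (2, 3), (3, 0), (3, 1), (3, 2), (3, 3), (4, 0), (4, 1), (4, 2), (4, 3), (5, 0), (5, 1), (5, 2), (5, 3), (6, 0), (6, 1), (6, 2), (6, 3), (7, 0), (7, 1), (7, 2), (7, 3)]
Holes: [(0, 0), (0, 1), (0, 2), (0, 3), (1, 0), (1, 1), (1, 2), (1, 3), (2, 0), (2, 1), (2, 2), (2, 3), (3, 0), (3, 1), (3, 2), (3, 3), (4, 0), (4, 1), (4, 2), (4, 3), (5, 0), (5, 1), (5, 2), (5, 3), (6, 0), (6, 1), (6, 2), (6, 3), (7, 0), (7, 1), (7, 2), (7, 3)]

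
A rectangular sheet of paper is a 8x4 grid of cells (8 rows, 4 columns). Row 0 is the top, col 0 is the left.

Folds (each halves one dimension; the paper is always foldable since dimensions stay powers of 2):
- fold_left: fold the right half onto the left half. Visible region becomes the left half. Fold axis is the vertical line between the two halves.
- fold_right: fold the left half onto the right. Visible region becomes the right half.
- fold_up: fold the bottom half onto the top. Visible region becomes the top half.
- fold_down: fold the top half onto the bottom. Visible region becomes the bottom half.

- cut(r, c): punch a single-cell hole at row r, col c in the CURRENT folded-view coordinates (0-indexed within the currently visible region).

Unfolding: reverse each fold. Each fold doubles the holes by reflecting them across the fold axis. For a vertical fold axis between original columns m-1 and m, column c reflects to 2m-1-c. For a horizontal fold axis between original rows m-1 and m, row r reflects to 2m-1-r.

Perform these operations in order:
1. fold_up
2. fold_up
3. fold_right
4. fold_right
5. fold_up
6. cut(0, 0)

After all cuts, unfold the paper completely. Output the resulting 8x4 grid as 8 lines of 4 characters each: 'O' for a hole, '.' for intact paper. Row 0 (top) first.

Answer: OOOO
OOOO
OOOO
OOOO
OOOO
OOOO
OOOO
OOOO

Derivation:
Op 1 fold_up: fold axis h@4; visible region now rows[0,4) x cols[0,4) = 4x4
Op 2 fold_up: fold axis h@2; visible region now rows[0,2) x cols[0,4) = 2x4
Op 3 fold_right: fold axis v@2; visible region now rows[0,2) x cols[2,4) = 2x2
Op 4 fold_right: fold axis v@3; visible region now rows[0,2) x cols[3,4) = 2x1
Op 5 fold_up: fold axis h@1; visible region now rows[0,1) x cols[3,4) = 1x1
Op 6 cut(0, 0): punch at orig (0,3); cuts so far [(0, 3)]; region rows[0,1) x cols[3,4) = 1x1
Unfold 1 (reflect across h@1): 2 holes -> [(0, 3), (1, 3)]
Unfold 2 (reflect across v@3): 4 holes -> [(0, 2), (0, 3), (1, 2), (1, 3)]
Unfold 3 (reflect across v@2): 8 holes -> [(0, 0), (0, 1), (0, 2), (0, 3), (1, 0), (1, 1), (1, 2), (1, 3)]
Unfold 4 (reflect across h@2): 16 holes -> [(0, 0), (0, 1), (0, 2), (0, 3), (1, 0), (1, 1), (1, 2), (1, 3), (2, 0), (2, 1), (2, 2), (2, 3), (3, 0), (3, 1), (3, 2), (3, 3)]
Unfold 5 (reflect across h@4): 32 holes -> [(0, 0), (0, 1), (0, 2), (0, 3), (1, 0), (1, 1), (1, 2), (1, 3), (2, 0), (2, 1), (2, 2), (2, 3), (3, 0), (3, 1), (3, 2), (3, 3), (4, 0), (4, 1), (4, 2), (4, 3), (5, 0), (5, 1), (5, 2), (5, 3), (6, 0), (6, 1), (6, 2), (6, 3), (7, 0), (7, 1), (7, 2), (7, 3)]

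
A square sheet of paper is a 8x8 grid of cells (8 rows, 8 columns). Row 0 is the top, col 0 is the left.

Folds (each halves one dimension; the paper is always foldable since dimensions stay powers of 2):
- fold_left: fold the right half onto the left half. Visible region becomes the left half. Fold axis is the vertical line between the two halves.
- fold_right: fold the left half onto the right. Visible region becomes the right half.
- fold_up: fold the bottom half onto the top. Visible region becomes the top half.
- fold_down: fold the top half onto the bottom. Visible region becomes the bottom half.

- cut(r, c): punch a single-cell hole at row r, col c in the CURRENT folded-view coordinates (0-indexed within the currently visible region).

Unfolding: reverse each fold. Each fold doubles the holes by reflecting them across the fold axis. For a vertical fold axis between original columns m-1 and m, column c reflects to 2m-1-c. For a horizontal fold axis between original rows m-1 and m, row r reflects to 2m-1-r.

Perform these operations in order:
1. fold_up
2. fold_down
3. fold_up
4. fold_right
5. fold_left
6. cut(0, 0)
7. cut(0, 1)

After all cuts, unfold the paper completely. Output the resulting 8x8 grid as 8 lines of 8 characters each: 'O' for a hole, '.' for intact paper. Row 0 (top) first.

Op 1 fold_up: fold axis h@4; visible region now rows[0,4) x cols[0,8) = 4x8
Op 2 fold_down: fold axis h@2; visible region now rows[2,4) x cols[0,8) = 2x8
Op 3 fold_up: fold axis h@3; visible region now rows[2,3) x cols[0,8) = 1x8
Op 4 fold_right: fold axis v@4; visible region now rows[2,3) x cols[4,8) = 1x4
Op 5 fold_left: fold axis v@6; visible region now rows[2,3) x cols[4,6) = 1x2
Op 6 cut(0, 0): punch at orig (2,4); cuts so far [(2, 4)]; region rows[2,3) x cols[4,6) = 1x2
Op 7 cut(0, 1): punch at orig (2,5); cuts so far [(2, 4), (2, 5)]; region rows[2,3) x cols[4,6) = 1x2
Unfold 1 (reflect across v@6): 4 holes -> [(2, 4), (2, 5), (2, 6), (2, 7)]
Unfold 2 (reflect across v@4): 8 holes -> [(2, 0), (2, 1), (2, 2), (2, 3), (2, 4), (2, 5), (2, 6), (2, 7)]
Unfold 3 (reflect across h@3): 16 holes -> [(2, 0), (2, 1), (2, 2), (2, 3), (2, 4), (2, 5), (2, 6), (2, 7), (3, 0), (3, 1), (3, 2), (3, 3), (3, 4), (3, 5), (3, 6), (3, 7)]
Unfold 4 (reflect across h@2): 32 holes -> [(0, 0), (0, 1), (0, 2), (0, 3), (0, 4), (0, 5), (0, 6), (0, 7), (1, 0), (1, 1), (1, 2), (1, 3), (1, 4), (1, 5), (1, 6), (1, 7), (2, 0), (2, 1), (2, 2), (2, 3), (2, 4), (2, 5), (2, 6), (2, 7), (3, 0), (3, 1), (3, 2), (3, 3), (3, 4), (3, 5), (3, 6), (3, 7)]
Unfold 5 (reflect across h@4): 64 holes -> [(0, 0), (0, 1), (0, 2), (0, 3), (0, 4), (0, 5), (0, 6), (0, 7), (1, 0), (1, 1), (1, 2), (1, 3), (1, 4), (1, 5), (1, 6), (1, 7), (2, 0), (2, 1), (2, 2), (2, 3), (2, 4), (2, 5), (2, 6), (2, 7), (3, 0), (3, 1), (3, 2), (3, 3), (3, 4), (3, 5), (3, 6), (3, 7), (4, 0), (4, 1), (4, 2), (4, 3), (4, 4), (4, 5), (4, 6), (4, 7), (5, 0), (5, 1), (5, 2), (5, 3), (5, 4), (5, 5), (5, 6), (5, 7), (6, 0), (6, 1), (6, 2), (6, 3), (6, 4), (6, 5), (6, 6), (6, 7), (7, 0), (7, 1), (7, 2), (7, 3), (7, 4), (7, 5), (7, 6), (7, 7)]

Answer: OOOOOOOO
OOOOOOOO
OOOOOOOO
OOOOOOOO
OOOOOOOO
OOOOOOOO
OOOOOOOO
OOOOOOOO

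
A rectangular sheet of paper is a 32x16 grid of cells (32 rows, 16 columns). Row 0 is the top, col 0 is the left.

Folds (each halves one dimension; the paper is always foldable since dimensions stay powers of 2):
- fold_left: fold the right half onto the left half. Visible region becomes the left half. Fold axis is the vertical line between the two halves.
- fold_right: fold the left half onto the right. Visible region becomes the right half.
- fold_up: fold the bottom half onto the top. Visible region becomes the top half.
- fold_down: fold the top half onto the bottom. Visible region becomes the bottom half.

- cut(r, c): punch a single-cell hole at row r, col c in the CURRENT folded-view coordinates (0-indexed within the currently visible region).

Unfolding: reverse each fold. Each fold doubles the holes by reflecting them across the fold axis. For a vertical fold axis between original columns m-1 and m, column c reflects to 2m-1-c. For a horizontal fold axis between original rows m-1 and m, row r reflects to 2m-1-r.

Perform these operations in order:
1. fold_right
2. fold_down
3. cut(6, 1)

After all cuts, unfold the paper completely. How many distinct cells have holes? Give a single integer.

Answer: 4

Derivation:
Op 1 fold_right: fold axis v@8; visible region now rows[0,32) x cols[8,16) = 32x8
Op 2 fold_down: fold axis h@16; visible region now rows[16,32) x cols[8,16) = 16x8
Op 3 cut(6, 1): punch at orig (22,9); cuts so far [(22, 9)]; region rows[16,32) x cols[8,16) = 16x8
Unfold 1 (reflect across h@16): 2 holes -> [(9, 9), (22, 9)]
Unfold 2 (reflect across v@8): 4 holes -> [(9, 6), (9, 9), (22, 6), (22, 9)]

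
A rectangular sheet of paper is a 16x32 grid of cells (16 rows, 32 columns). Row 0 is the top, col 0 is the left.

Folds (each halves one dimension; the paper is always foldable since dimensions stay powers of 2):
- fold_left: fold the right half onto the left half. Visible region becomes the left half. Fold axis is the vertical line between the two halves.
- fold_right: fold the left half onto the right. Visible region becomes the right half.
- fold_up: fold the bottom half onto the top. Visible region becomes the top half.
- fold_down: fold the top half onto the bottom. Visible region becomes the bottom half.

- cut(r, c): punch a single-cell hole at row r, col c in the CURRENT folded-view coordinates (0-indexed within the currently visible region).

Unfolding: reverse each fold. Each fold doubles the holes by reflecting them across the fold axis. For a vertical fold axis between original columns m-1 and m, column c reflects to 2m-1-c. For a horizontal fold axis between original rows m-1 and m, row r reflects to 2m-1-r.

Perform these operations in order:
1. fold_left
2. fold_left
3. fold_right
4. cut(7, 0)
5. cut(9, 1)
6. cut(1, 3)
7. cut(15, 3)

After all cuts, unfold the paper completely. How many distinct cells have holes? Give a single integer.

Answer: 32

Derivation:
Op 1 fold_left: fold axis v@16; visible region now rows[0,16) x cols[0,16) = 16x16
Op 2 fold_left: fold axis v@8; visible region now rows[0,16) x cols[0,8) = 16x8
Op 3 fold_right: fold axis v@4; visible region now rows[0,16) x cols[4,8) = 16x4
Op 4 cut(7, 0): punch at orig (7,4); cuts so far [(7, 4)]; region rows[0,16) x cols[4,8) = 16x4
Op 5 cut(9, 1): punch at orig (9,5); cuts so far [(7, 4), (9, 5)]; region rows[0,16) x cols[4,8) = 16x4
Op 6 cut(1, 3): punch at orig (1,7); cuts so far [(1, 7), (7, 4), (9, 5)]; region rows[0,16) x cols[4,8) = 16x4
Op 7 cut(15, 3): punch at orig (15,7); cuts so far [(1, 7), (7, 4), (9, 5), (15, 7)]; region rows[0,16) x cols[4,8) = 16x4
Unfold 1 (reflect across v@4): 8 holes -> [(1, 0), (1, 7), (7, 3), (7, 4), (9, 2), (9, 5), (15, 0), (15, 7)]
Unfold 2 (reflect across v@8): 16 holes -> [(1, 0), (1, 7), (1, 8), (1, 15), (7, 3), (7, 4), (7, 11), (7, 12), (9, 2), (9, 5), (9, 10), (9, 13), (15, 0), (15, 7), (15, 8), (15, 15)]
Unfold 3 (reflect across v@16): 32 holes -> [(1, 0), (1, 7), (1, 8), (1, 15), (1, 16), (1, 23), (1, 24), (1, 31), (7, 3), (7, 4), (7, 11), (7, 12), (7, 19), (7, 20), (7, 27), (7, 28), (9, 2), (9, 5), (9, 10), (9, 13), (9, 18), (9, 21), (9, 26), (9, 29), (15, 0), (15, 7), (15, 8), (15, 15), (15, 16), (15, 23), (15, 24), (15, 31)]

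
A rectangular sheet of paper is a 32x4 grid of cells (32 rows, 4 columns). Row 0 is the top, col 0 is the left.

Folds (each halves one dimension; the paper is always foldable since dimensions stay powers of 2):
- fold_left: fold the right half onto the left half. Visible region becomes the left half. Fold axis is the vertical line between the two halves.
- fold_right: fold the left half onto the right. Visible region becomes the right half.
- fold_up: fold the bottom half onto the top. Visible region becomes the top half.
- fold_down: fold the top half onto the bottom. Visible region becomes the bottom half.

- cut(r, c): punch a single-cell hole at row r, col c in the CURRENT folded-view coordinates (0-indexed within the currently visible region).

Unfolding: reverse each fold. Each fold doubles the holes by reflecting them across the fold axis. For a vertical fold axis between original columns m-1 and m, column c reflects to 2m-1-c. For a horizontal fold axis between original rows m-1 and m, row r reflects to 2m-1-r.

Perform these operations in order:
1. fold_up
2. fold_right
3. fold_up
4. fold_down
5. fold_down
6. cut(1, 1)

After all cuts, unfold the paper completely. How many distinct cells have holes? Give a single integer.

Op 1 fold_up: fold axis h@16; visible region now rows[0,16) x cols[0,4) = 16x4
Op 2 fold_right: fold axis v@2; visible region now rows[0,16) x cols[2,4) = 16x2
Op 3 fold_up: fold axis h@8; visible region now rows[0,8) x cols[2,4) = 8x2
Op 4 fold_down: fold axis h@4; visible region now rows[4,8) x cols[2,4) = 4x2
Op 5 fold_down: fold axis h@6; visible region now rows[6,8) x cols[2,4) = 2x2
Op 6 cut(1, 1): punch at orig (7,3); cuts so far [(7, 3)]; region rows[6,8) x cols[2,4) = 2x2
Unfold 1 (reflect across h@6): 2 holes -> [(4, 3), (7, 3)]
Unfold 2 (reflect across h@4): 4 holes -> [(0, 3), (3, 3), (4, 3), (7, 3)]
Unfold 3 (reflect across h@8): 8 holes -> [(0, 3), (3, 3), (4, 3), (7, 3), (8, 3), (11, 3), (12, 3), (15, 3)]
Unfold 4 (reflect across v@2): 16 holes -> [(0, 0), (0, 3), (3, 0), (3, 3), (4, 0), (4, 3), (7, 0), (7, 3), (8, 0), (8, 3), (11, 0), (11, 3), (12, 0), (12, 3), (15, 0), (15, 3)]
Unfold 5 (reflect across h@16): 32 holes -> [(0, 0), (0, 3), (3, 0), (3, 3), (4, 0), (4, 3), (7, 0), (7, 3), (8, 0), (8, 3), (11, 0), (11, 3), (12, 0), (12, 3), (15, 0), (15, 3), (16, 0), (16, 3), (19, 0), (19, 3), (20, 0), (20, 3), (23, 0), (23, 3), (24, 0), (24, 3), (27, 0), (27, 3), (28, 0), (28, 3), (31, 0), (31, 3)]

Answer: 32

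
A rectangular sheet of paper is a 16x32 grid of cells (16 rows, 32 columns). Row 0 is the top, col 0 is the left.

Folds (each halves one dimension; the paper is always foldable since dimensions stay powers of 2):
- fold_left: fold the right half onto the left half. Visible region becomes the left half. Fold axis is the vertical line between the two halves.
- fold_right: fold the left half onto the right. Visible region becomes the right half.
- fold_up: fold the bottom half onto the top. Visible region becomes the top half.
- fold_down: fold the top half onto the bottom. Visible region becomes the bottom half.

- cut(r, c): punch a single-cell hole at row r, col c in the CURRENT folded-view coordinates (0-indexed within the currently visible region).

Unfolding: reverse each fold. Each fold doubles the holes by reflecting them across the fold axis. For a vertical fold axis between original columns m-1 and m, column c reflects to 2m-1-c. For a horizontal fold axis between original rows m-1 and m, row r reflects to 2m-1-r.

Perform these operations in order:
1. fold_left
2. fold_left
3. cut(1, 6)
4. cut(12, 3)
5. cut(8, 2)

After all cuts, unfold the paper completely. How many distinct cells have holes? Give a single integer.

Op 1 fold_left: fold axis v@16; visible region now rows[0,16) x cols[0,16) = 16x16
Op 2 fold_left: fold axis v@8; visible region now rows[0,16) x cols[0,8) = 16x8
Op 3 cut(1, 6): punch at orig (1,6); cuts so far [(1, 6)]; region rows[0,16) x cols[0,8) = 16x8
Op 4 cut(12, 3): punch at orig (12,3); cuts so far [(1, 6), (12, 3)]; region rows[0,16) x cols[0,8) = 16x8
Op 5 cut(8, 2): punch at orig (8,2); cuts so far [(1, 6), (8, 2), (12, 3)]; region rows[0,16) x cols[0,8) = 16x8
Unfold 1 (reflect across v@8): 6 holes -> [(1, 6), (1, 9), (8, 2), (8, 13), (12, 3), (12, 12)]
Unfold 2 (reflect across v@16): 12 holes -> [(1, 6), (1, 9), (1, 22), (1, 25), (8, 2), (8, 13), (8, 18), (8, 29), (12, 3), (12, 12), (12, 19), (12, 28)]

Answer: 12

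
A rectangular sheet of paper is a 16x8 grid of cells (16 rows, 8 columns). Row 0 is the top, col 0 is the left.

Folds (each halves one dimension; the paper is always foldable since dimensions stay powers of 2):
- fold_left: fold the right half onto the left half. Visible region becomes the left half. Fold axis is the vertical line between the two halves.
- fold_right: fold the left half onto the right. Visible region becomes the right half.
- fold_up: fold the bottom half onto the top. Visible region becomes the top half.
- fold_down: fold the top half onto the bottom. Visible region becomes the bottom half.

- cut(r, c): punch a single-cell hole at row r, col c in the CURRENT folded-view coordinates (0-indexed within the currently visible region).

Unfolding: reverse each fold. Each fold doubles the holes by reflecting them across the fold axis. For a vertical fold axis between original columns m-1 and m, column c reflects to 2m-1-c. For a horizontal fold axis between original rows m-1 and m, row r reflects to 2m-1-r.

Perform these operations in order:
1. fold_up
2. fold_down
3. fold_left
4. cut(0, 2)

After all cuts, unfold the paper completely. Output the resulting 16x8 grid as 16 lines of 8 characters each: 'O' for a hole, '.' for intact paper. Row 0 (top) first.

Answer: ........
........
........
..O..O..
..O..O..
........
........
........
........
........
........
..O..O..
..O..O..
........
........
........

Derivation:
Op 1 fold_up: fold axis h@8; visible region now rows[0,8) x cols[0,8) = 8x8
Op 2 fold_down: fold axis h@4; visible region now rows[4,8) x cols[0,8) = 4x8
Op 3 fold_left: fold axis v@4; visible region now rows[4,8) x cols[0,4) = 4x4
Op 4 cut(0, 2): punch at orig (4,2); cuts so far [(4, 2)]; region rows[4,8) x cols[0,4) = 4x4
Unfold 1 (reflect across v@4): 2 holes -> [(4, 2), (4, 5)]
Unfold 2 (reflect across h@4): 4 holes -> [(3, 2), (3, 5), (4, 2), (4, 5)]
Unfold 3 (reflect across h@8): 8 holes -> [(3, 2), (3, 5), (4, 2), (4, 5), (11, 2), (11, 5), (12, 2), (12, 5)]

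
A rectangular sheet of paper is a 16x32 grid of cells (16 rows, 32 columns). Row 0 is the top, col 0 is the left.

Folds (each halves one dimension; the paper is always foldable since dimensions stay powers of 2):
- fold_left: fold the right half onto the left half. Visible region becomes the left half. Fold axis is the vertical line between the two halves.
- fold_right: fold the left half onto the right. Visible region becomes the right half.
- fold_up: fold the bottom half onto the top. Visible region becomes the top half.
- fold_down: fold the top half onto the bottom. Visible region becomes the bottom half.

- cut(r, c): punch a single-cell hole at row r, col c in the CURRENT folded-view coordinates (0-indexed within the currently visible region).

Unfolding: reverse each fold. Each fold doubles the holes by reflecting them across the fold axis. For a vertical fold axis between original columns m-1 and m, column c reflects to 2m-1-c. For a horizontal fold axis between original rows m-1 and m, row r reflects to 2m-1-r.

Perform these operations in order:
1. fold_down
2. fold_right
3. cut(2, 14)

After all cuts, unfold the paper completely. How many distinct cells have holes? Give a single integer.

Op 1 fold_down: fold axis h@8; visible region now rows[8,16) x cols[0,32) = 8x32
Op 2 fold_right: fold axis v@16; visible region now rows[8,16) x cols[16,32) = 8x16
Op 3 cut(2, 14): punch at orig (10,30); cuts so far [(10, 30)]; region rows[8,16) x cols[16,32) = 8x16
Unfold 1 (reflect across v@16): 2 holes -> [(10, 1), (10, 30)]
Unfold 2 (reflect across h@8): 4 holes -> [(5, 1), (5, 30), (10, 1), (10, 30)]

Answer: 4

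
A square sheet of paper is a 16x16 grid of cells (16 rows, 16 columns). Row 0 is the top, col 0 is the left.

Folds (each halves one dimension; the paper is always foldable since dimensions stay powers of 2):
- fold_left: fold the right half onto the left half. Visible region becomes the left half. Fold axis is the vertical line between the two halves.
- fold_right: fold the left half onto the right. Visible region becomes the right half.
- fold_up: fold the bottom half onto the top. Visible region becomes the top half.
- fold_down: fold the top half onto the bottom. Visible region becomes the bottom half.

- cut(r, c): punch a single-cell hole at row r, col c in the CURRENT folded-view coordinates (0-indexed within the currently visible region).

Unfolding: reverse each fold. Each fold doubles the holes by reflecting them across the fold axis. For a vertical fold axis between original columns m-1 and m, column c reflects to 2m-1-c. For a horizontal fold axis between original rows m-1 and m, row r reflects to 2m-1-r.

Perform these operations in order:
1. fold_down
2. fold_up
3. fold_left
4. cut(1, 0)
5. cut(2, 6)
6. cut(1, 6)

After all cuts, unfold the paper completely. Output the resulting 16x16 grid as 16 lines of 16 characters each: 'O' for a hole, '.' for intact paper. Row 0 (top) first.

Op 1 fold_down: fold axis h@8; visible region now rows[8,16) x cols[0,16) = 8x16
Op 2 fold_up: fold axis h@12; visible region now rows[8,12) x cols[0,16) = 4x16
Op 3 fold_left: fold axis v@8; visible region now rows[8,12) x cols[0,8) = 4x8
Op 4 cut(1, 0): punch at orig (9,0); cuts so far [(9, 0)]; region rows[8,12) x cols[0,8) = 4x8
Op 5 cut(2, 6): punch at orig (10,6); cuts so far [(9, 0), (10, 6)]; region rows[8,12) x cols[0,8) = 4x8
Op 6 cut(1, 6): punch at orig (9,6); cuts so far [(9, 0), (9, 6), (10, 6)]; region rows[8,12) x cols[0,8) = 4x8
Unfold 1 (reflect across v@8): 6 holes -> [(9, 0), (9, 6), (9, 9), (9, 15), (10, 6), (10, 9)]
Unfold 2 (reflect across h@12): 12 holes -> [(9, 0), (9, 6), (9, 9), (9, 15), (10, 6), (10, 9), (13, 6), (13, 9), (14, 0), (14, 6), (14, 9), (14, 15)]
Unfold 3 (reflect across h@8): 24 holes -> [(1, 0), (1, 6), (1, 9), (1, 15), (2, 6), (2, 9), (5, 6), (5, 9), (6, 0), (6, 6), (6, 9), (6, 15), (9, 0), (9, 6), (9, 9), (9, 15), (10, 6), (10, 9), (13, 6), (13, 9), (14, 0), (14, 6), (14, 9), (14, 15)]

Answer: ................
O.....O..O.....O
......O..O......
................
................
......O..O......
O.....O..O.....O
................
................
O.....O..O.....O
......O..O......
................
................
......O..O......
O.....O..O.....O
................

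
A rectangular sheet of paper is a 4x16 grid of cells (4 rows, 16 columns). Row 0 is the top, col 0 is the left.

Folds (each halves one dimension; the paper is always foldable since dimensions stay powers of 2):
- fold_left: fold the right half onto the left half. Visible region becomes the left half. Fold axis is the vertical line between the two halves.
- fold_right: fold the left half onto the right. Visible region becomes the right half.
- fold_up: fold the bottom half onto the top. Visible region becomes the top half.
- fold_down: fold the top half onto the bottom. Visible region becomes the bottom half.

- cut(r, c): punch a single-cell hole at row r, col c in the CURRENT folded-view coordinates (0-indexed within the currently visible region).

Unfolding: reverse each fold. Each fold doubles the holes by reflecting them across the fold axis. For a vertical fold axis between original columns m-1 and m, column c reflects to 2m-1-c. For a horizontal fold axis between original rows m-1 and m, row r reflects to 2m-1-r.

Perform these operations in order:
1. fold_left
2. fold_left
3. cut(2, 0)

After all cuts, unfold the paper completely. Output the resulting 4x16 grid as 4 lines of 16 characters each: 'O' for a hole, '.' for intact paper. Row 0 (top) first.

Answer: ................
................
O......OO......O
................

Derivation:
Op 1 fold_left: fold axis v@8; visible region now rows[0,4) x cols[0,8) = 4x8
Op 2 fold_left: fold axis v@4; visible region now rows[0,4) x cols[0,4) = 4x4
Op 3 cut(2, 0): punch at orig (2,0); cuts so far [(2, 0)]; region rows[0,4) x cols[0,4) = 4x4
Unfold 1 (reflect across v@4): 2 holes -> [(2, 0), (2, 7)]
Unfold 2 (reflect across v@8): 4 holes -> [(2, 0), (2, 7), (2, 8), (2, 15)]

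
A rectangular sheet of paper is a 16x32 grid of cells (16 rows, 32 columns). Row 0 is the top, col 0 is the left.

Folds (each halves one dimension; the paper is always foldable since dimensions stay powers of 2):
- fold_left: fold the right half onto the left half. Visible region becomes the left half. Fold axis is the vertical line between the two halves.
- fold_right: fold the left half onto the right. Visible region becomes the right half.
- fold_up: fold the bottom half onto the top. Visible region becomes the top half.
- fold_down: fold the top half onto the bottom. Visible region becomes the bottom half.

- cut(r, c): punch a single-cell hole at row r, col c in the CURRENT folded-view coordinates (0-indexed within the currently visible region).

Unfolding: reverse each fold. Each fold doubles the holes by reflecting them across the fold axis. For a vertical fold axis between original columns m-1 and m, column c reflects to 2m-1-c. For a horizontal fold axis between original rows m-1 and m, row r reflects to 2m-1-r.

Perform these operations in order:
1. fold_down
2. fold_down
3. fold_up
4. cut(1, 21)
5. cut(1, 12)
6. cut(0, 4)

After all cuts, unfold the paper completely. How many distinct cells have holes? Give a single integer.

Answer: 24

Derivation:
Op 1 fold_down: fold axis h@8; visible region now rows[8,16) x cols[0,32) = 8x32
Op 2 fold_down: fold axis h@12; visible region now rows[12,16) x cols[0,32) = 4x32
Op 3 fold_up: fold axis h@14; visible region now rows[12,14) x cols[0,32) = 2x32
Op 4 cut(1, 21): punch at orig (13,21); cuts so far [(13, 21)]; region rows[12,14) x cols[0,32) = 2x32
Op 5 cut(1, 12): punch at orig (13,12); cuts so far [(13, 12), (13, 21)]; region rows[12,14) x cols[0,32) = 2x32
Op 6 cut(0, 4): punch at orig (12,4); cuts so far [(12, 4), (13, 12), (13, 21)]; region rows[12,14) x cols[0,32) = 2x32
Unfold 1 (reflect across h@14): 6 holes -> [(12, 4), (13, 12), (13, 21), (14, 12), (14, 21), (15, 4)]
Unfold 2 (reflect across h@12): 12 holes -> [(8, 4), (9, 12), (9, 21), (10, 12), (10, 21), (11, 4), (12, 4), (13, 12), (13, 21), (14, 12), (14, 21), (15, 4)]
Unfold 3 (reflect across h@8): 24 holes -> [(0, 4), (1, 12), (1, 21), (2, 12), (2, 21), (3, 4), (4, 4), (5, 12), (5, 21), (6, 12), (6, 21), (7, 4), (8, 4), (9, 12), (9, 21), (10, 12), (10, 21), (11, 4), (12, 4), (13, 12), (13, 21), (14, 12), (14, 21), (15, 4)]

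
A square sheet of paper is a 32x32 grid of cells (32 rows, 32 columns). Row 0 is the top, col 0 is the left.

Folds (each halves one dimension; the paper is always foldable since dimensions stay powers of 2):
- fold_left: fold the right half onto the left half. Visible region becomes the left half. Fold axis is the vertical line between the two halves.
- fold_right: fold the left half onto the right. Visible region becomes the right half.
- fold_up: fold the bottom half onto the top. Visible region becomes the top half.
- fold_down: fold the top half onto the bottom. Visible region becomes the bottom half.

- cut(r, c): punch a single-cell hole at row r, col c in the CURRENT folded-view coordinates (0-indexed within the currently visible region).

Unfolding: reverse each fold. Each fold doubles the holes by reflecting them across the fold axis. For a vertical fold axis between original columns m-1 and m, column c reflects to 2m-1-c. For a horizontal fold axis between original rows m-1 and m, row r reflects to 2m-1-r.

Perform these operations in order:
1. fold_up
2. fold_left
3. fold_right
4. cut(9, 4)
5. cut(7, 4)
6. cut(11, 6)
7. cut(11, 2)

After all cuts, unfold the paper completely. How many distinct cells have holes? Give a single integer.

Answer: 32

Derivation:
Op 1 fold_up: fold axis h@16; visible region now rows[0,16) x cols[0,32) = 16x32
Op 2 fold_left: fold axis v@16; visible region now rows[0,16) x cols[0,16) = 16x16
Op 3 fold_right: fold axis v@8; visible region now rows[0,16) x cols[8,16) = 16x8
Op 4 cut(9, 4): punch at orig (9,12); cuts so far [(9, 12)]; region rows[0,16) x cols[8,16) = 16x8
Op 5 cut(7, 4): punch at orig (7,12); cuts so far [(7, 12), (9, 12)]; region rows[0,16) x cols[8,16) = 16x8
Op 6 cut(11, 6): punch at orig (11,14); cuts so far [(7, 12), (9, 12), (11, 14)]; region rows[0,16) x cols[8,16) = 16x8
Op 7 cut(11, 2): punch at orig (11,10); cuts so far [(7, 12), (9, 12), (11, 10), (11, 14)]; region rows[0,16) x cols[8,16) = 16x8
Unfold 1 (reflect across v@8): 8 holes -> [(7, 3), (7, 12), (9, 3), (9, 12), (11, 1), (11, 5), (11, 10), (11, 14)]
Unfold 2 (reflect across v@16): 16 holes -> [(7, 3), (7, 12), (7, 19), (7, 28), (9, 3), (9, 12), (9, 19), (9, 28), (11, 1), (11, 5), (11, 10), (11, 14), (11, 17), (11, 21), (11, 26), (11, 30)]
Unfold 3 (reflect across h@16): 32 holes -> [(7, 3), (7, 12), (7, 19), (7, 28), (9, 3), (9, 12), (9, 19), (9, 28), (11, 1), (11, 5), (11, 10), (11, 14), (11, 17), (11, 21), (11, 26), (11, 30), (20, 1), (20, 5), (20, 10), (20, 14), (20, 17), (20, 21), (20, 26), (20, 30), (22, 3), (22, 12), (22, 19), (22, 28), (24, 3), (24, 12), (24, 19), (24, 28)]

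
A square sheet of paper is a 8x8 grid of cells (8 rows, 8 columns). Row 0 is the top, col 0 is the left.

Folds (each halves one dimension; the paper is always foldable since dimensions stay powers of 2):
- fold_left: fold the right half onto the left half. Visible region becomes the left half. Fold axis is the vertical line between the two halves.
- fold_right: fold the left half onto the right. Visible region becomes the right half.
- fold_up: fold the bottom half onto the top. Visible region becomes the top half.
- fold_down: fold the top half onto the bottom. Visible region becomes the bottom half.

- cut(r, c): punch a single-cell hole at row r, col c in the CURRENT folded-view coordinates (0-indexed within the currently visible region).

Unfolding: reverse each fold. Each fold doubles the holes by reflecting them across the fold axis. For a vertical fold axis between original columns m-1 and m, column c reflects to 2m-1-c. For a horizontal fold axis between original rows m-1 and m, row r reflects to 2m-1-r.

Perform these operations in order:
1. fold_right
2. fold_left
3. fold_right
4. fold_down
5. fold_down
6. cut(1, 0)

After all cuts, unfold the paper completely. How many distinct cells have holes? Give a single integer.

Op 1 fold_right: fold axis v@4; visible region now rows[0,8) x cols[4,8) = 8x4
Op 2 fold_left: fold axis v@6; visible region now rows[0,8) x cols[4,6) = 8x2
Op 3 fold_right: fold axis v@5; visible region now rows[0,8) x cols[5,6) = 8x1
Op 4 fold_down: fold axis h@4; visible region now rows[4,8) x cols[5,6) = 4x1
Op 5 fold_down: fold axis h@6; visible region now rows[6,8) x cols[5,6) = 2x1
Op 6 cut(1, 0): punch at orig (7,5); cuts so far [(7, 5)]; region rows[6,8) x cols[5,6) = 2x1
Unfold 1 (reflect across h@6): 2 holes -> [(4, 5), (7, 5)]
Unfold 2 (reflect across h@4): 4 holes -> [(0, 5), (3, 5), (4, 5), (7, 5)]
Unfold 3 (reflect across v@5): 8 holes -> [(0, 4), (0, 5), (3, 4), (3, 5), (4, 4), (4, 5), (7, 4), (7, 5)]
Unfold 4 (reflect across v@6): 16 holes -> [(0, 4), (0, 5), (0, 6), (0, 7), (3, 4), (3, 5), (3, 6), (3, 7), (4, 4), (4, 5), (4, 6), (4, 7), (7, 4), (7, 5), (7, 6), (7, 7)]
Unfold 5 (reflect across v@4): 32 holes -> [(0, 0), (0, 1), (0, 2), (0, 3), (0, 4), (0, 5), (0, 6), (0, 7), (3, 0), (3, 1), (3, 2), (3, 3), (3, 4), (3, 5), (3, 6), (3, 7), (4, 0), (4, 1), (4, 2), (4, 3), (4, 4), (4, 5), (4, 6), (4, 7), (7, 0), (7, 1), (7, 2), (7, 3), (7, 4), (7, 5), (7, 6), (7, 7)]

Answer: 32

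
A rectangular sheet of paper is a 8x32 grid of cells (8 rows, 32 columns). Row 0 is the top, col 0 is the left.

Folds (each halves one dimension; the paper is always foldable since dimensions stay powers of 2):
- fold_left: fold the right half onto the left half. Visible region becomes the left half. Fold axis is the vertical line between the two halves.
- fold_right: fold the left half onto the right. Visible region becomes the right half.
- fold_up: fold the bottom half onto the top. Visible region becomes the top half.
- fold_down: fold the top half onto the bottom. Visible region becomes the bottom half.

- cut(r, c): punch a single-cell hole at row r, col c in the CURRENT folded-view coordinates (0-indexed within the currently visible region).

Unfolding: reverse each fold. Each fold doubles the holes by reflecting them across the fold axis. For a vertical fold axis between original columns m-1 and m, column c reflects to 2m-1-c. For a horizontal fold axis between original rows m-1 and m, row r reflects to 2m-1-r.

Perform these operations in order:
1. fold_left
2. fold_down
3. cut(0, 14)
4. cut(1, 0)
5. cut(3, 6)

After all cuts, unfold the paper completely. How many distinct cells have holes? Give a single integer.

Answer: 12

Derivation:
Op 1 fold_left: fold axis v@16; visible region now rows[0,8) x cols[0,16) = 8x16
Op 2 fold_down: fold axis h@4; visible region now rows[4,8) x cols[0,16) = 4x16
Op 3 cut(0, 14): punch at orig (4,14); cuts so far [(4, 14)]; region rows[4,8) x cols[0,16) = 4x16
Op 4 cut(1, 0): punch at orig (5,0); cuts so far [(4, 14), (5, 0)]; region rows[4,8) x cols[0,16) = 4x16
Op 5 cut(3, 6): punch at orig (7,6); cuts so far [(4, 14), (5, 0), (7, 6)]; region rows[4,8) x cols[0,16) = 4x16
Unfold 1 (reflect across h@4): 6 holes -> [(0, 6), (2, 0), (3, 14), (4, 14), (5, 0), (7, 6)]
Unfold 2 (reflect across v@16): 12 holes -> [(0, 6), (0, 25), (2, 0), (2, 31), (3, 14), (3, 17), (4, 14), (4, 17), (5, 0), (5, 31), (7, 6), (7, 25)]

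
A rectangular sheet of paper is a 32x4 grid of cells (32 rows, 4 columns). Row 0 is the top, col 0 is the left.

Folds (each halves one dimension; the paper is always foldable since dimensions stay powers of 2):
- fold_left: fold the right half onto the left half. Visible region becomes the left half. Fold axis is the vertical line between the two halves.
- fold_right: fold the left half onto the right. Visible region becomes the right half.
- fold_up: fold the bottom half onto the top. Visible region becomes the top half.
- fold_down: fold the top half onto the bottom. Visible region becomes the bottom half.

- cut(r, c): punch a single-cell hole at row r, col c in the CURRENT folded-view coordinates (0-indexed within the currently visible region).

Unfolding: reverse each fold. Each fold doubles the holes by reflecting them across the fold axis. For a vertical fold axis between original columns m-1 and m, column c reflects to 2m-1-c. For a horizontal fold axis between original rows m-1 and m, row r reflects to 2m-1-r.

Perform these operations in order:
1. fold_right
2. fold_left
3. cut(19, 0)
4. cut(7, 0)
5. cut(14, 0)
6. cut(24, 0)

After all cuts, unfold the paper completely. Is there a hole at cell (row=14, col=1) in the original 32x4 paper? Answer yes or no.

Op 1 fold_right: fold axis v@2; visible region now rows[0,32) x cols[2,4) = 32x2
Op 2 fold_left: fold axis v@3; visible region now rows[0,32) x cols[2,3) = 32x1
Op 3 cut(19, 0): punch at orig (19,2); cuts so far [(19, 2)]; region rows[0,32) x cols[2,3) = 32x1
Op 4 cut(7, 0): punch at orig (7,2); cuts so far [(7, 2), (19, 2)]; region rows[0,32) x cols[2,3) = 32x1
Op 5 cut(14, 0): punch at orig (14,2); cuts so far [(7, 2), (14, 2), (19, 2)]; region rows[0,32) x cols[2,3) = 32x1
Op 6 cut(24, 0): punch at orig (24,2); cuts so far [(7, 2), (14, 2), (19, 2), (24, 2)]; region rows[0,32) x cols[2,3) = 32x1
Unfold 1 (reflect across v@3): 8 holes -> [(7, 2), (7, 3), (14, 2), (14, 3), (19, 2), (19, 3), (24, 2), (24, 3)]
Unfold 2 (reflect across v@2): 16 holes -> [(7, 0), (7, 1), (7, 2), (7, 3), (14, 0), (14, 1), (14, 2), (14, 3), (19, 0), (19, 1), (19, 2), (19, 3), (24, 0), (24, 1), (24, 2), (24, 3)]
Holes: [(7, 0), (7, 1), (7, 2), (7, 3), (14, 0), (14, 1), (14, 2), (14, 3), (19, 0), (19, 1), (19, 2), (19, 3), (24, 0), (24, 1), (24, 2), (24, 3)]

Answer: yes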